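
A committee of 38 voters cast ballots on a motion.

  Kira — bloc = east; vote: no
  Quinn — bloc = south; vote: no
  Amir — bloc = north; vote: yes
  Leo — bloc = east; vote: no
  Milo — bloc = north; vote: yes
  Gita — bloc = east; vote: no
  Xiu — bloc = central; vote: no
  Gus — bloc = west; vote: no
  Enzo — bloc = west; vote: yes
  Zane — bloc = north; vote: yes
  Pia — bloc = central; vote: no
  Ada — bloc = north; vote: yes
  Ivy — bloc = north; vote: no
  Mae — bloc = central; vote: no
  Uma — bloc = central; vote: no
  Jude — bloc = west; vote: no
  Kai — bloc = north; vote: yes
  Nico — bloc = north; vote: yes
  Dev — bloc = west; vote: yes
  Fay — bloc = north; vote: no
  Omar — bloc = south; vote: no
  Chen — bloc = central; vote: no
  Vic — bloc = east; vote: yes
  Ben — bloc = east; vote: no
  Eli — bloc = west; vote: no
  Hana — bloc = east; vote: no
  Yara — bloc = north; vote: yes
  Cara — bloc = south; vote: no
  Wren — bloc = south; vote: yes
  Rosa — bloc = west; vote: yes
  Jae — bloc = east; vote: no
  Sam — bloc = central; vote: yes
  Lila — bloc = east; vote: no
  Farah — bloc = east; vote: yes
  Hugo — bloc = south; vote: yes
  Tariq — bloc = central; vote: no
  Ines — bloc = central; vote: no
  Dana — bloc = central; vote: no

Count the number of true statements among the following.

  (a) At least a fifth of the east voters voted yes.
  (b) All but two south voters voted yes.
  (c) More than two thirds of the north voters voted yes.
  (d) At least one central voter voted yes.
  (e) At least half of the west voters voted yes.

4

(a) east: |A| = 9, |A ∩ B| = 2; needs |A ∩ B| / |A| ≥ 1/5 — true.
(b) south: |A| = 5, |A ∩ B| = 2; needs |A ∖ B| = 2 — false.
(c) north: |A| = 9, |A ∩ B| = 7; needs |A ∩ B| / |A| > 2/3 — true.
(d) central: |A| = 9, |A ∩ B| = 1; needs A ∩ B ≠ ∅ (|A ∩ B| ≥ 1) — true.
(e) west: |A| = 6, |A ∩ B| = 3; needs |A ∩ B| ≥ |A ∖ B| — true.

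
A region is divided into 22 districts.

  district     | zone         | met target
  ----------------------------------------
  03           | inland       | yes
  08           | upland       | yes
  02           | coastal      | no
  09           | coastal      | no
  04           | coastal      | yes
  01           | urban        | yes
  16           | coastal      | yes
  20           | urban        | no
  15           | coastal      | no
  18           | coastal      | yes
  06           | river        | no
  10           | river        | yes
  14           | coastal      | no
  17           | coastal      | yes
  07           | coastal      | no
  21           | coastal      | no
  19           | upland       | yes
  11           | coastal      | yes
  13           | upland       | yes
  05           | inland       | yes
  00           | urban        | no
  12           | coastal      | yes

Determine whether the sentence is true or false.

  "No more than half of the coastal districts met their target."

True

'No more than half of the coastal districts met their target' holds iff |A ∩ B| ≤ |A ∖ B|.
A (the restrictor) = {02, 09, 04, 16, 15, 18, 14, 17, 07, 21, 11, 12}, |A| = 12.
A ∩ B = {04, 16, 18, 17, 11, 12}, so |A ∩ B| = 6.
A ∖ B = {02, 09, 15, 14, 07, 21}, so |A ∖ B| = 6.
6 = 6, so the statement is true.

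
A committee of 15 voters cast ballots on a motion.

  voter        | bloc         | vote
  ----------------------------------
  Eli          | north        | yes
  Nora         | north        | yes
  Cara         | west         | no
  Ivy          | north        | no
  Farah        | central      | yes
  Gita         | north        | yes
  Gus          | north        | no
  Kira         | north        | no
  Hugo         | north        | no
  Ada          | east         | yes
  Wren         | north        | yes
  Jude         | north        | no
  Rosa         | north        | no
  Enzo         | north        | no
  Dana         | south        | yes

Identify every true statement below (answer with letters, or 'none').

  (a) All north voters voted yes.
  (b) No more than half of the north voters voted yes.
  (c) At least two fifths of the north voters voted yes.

(b)

|A| = 11, |A ∩ B| = 4, |A ∖ B| = 7.
(a) A ⊆ B, i.e. every element of A is in B (|A ∖ B| = 0): fails.
(b) |A ∩ B| ≤ |A ∖ B|: holds.
(c) |A ∩ B| / |A| ≥ 2/5: fails.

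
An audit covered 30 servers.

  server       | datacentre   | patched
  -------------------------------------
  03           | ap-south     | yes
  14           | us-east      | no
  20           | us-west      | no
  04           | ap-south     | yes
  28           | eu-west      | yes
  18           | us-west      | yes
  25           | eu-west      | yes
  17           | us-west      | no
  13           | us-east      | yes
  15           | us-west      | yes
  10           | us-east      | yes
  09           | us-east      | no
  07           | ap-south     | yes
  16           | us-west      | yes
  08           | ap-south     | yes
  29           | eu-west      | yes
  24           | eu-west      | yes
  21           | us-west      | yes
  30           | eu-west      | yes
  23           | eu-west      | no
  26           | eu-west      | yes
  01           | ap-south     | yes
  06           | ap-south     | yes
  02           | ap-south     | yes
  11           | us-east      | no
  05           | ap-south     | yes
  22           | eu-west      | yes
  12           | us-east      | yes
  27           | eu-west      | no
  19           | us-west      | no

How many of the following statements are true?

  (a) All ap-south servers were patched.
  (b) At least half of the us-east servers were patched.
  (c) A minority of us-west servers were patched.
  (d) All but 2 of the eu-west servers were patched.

(a) ap-south: |A| = 8, |A ∩ B| = 8; needs A ⊆ B, i.e. every element of A is in B (|A ∖ B| = 0) — true.
(b) us-east: |A| = 6, |A ∩ B| = 3; needs |A ∩ B| ≥ |A ∖ B| — true.
(c) us-west: |A| = 7, |A ∩ B| = 4; needs |A ∩ B| < |A ∖ B| — false.
(d) eu-west: |A| = 9, |A ∩ B| = 7; needs |A ∖ B| = 2 — true.

3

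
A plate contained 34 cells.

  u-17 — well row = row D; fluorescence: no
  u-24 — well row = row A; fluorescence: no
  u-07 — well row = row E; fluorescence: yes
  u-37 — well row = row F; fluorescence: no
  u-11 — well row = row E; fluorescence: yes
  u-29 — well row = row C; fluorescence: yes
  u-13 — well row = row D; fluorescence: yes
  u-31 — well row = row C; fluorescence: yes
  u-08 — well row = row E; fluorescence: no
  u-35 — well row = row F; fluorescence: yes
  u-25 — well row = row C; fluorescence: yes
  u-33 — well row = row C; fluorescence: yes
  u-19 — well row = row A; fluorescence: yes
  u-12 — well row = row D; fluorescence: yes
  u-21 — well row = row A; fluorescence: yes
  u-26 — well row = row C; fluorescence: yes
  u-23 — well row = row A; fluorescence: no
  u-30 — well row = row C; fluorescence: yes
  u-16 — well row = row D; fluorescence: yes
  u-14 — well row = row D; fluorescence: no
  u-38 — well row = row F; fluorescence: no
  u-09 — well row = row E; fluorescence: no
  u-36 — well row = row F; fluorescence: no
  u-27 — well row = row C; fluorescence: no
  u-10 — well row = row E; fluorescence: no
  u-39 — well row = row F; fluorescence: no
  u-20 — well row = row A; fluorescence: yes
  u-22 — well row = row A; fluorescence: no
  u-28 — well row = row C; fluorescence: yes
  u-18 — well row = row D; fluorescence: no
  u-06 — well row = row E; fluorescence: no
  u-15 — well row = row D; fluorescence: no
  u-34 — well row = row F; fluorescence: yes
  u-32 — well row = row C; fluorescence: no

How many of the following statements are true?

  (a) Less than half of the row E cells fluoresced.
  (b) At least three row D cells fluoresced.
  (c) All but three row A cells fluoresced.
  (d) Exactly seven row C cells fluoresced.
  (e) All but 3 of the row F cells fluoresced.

4

(a) row E: |A| = 6, |A ∩ B| = 2; needs |A ∩ B| < |A ∖ B| — true.
(b) row D: |A| = 7, |A ∩ B| = 3; needs |A ∩ B| ≥ 3 — true.
(c) row A: |A| = 6, |A ∩ B| = 3; needs |A ∖ B| = 3 — true.
(d) row C: |A| = 9, |A ∩ B| = 7; needs |A ∩ B| = 7 — true.
(e) row F: |A| = 6, |A ∩ B| = 2; needs |A ∖ B| = 3 — false.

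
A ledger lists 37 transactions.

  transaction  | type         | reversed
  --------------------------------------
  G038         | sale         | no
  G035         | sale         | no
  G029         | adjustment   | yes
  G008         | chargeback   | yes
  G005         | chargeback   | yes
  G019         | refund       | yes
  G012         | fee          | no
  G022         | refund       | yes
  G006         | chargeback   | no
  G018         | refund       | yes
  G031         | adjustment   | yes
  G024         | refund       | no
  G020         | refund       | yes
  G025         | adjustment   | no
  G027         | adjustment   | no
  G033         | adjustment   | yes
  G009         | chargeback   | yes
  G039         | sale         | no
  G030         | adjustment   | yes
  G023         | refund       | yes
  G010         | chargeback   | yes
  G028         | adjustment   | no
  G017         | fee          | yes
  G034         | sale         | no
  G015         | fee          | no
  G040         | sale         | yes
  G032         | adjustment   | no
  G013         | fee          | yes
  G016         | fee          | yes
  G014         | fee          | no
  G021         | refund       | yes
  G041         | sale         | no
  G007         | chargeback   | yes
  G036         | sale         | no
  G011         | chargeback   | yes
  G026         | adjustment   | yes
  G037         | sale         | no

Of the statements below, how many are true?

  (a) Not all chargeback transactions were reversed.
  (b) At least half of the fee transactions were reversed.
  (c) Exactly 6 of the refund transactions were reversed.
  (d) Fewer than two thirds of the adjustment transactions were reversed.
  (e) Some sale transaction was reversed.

5

(a) chargeback: |A| = 7, |A ∩ B| = 6; needs A ⊄ B (|A ∖ B| ≥ 1) — true.
(b) fee: |A| = 6, |A ∩ B| = 3; needs |A ∩ B| ≥ |A ∖ B| — true.
(c) refund: |A| = 7, |A ∩ B| = 6; needs |A ∩ B| = 6 — true.
(d) adjustment: |A| = 9, |A ∩ B| = 5; needs |A ∩ B| / |A| < 2/3 — true.
(e) sale: |A| = 8, |A ∩ B| = 1; needs A ∩ B ≠ ∅ (|A ∩ B| ≥ 1) — true.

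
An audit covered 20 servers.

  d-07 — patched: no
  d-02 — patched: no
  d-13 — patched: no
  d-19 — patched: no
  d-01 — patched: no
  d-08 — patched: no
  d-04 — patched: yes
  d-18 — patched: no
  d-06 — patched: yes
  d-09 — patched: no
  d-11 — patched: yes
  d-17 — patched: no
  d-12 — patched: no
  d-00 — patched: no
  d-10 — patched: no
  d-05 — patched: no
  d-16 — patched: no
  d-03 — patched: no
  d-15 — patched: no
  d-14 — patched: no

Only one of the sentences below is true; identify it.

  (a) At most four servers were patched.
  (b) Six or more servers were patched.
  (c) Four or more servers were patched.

(a)

|A| = 20, |A ∩ B| = 3, |A ∖ B| = 17.
(a) requires |A ∩ B| ≤ 4: true.
(b) requires |A ∩ B| ≥ 6: false.
(c) requires |A ∩ B| ≥ 4: false.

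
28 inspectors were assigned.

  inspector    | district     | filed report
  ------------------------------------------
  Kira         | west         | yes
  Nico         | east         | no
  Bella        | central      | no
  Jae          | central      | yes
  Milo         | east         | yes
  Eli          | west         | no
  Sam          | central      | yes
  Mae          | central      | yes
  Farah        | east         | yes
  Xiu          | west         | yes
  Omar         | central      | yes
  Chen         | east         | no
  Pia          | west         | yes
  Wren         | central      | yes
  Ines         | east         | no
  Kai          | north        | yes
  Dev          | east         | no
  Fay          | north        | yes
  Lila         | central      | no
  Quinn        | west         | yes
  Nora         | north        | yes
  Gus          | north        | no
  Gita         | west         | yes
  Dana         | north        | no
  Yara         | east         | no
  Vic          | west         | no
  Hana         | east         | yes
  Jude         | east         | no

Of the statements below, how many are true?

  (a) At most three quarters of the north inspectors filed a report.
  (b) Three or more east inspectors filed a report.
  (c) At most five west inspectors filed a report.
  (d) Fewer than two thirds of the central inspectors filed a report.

(a) north: |A| = 5, |A ∩ B| = 3; needs |A ∩ B| / |A| ≤ 3/4 — true.
(b) east: |A| = 9, |A ∩ B| = 3; needs |A ∩ B| ≥ 3 — true.
(c) west: |A| = 7, |A ∩ B| = 5; needs |A ∩ B| ≤ 5 — true.
(d) central: |A| = 7, |A ∩ B| = 5; needs |A ∩ B| / |A| < 2/3 — false.

3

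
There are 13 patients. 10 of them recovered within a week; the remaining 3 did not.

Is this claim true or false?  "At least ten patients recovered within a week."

True

The determiner here denotes the relation: |A ∩ B| ≥ 10.
|A| = 13, |A ∩ B| = 10, |A ∖ B| = 3.
|A ∩ B| = 10, so the statement is true.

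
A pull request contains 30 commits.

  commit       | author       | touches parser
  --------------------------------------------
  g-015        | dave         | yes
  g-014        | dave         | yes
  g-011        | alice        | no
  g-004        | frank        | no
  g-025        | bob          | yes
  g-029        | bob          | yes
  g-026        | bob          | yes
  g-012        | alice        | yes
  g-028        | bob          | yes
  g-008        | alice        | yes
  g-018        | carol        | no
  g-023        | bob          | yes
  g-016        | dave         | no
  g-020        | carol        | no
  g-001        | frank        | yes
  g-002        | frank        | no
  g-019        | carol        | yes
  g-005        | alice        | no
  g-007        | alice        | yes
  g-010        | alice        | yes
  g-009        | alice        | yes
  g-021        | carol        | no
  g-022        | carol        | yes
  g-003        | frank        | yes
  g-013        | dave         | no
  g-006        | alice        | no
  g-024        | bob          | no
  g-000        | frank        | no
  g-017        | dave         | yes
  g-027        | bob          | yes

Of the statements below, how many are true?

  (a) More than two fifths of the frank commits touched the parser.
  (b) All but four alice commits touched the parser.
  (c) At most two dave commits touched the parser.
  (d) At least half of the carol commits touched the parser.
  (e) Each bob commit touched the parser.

(a) frank: |A| = 5, |A ∩ B| = 2; needs |A ∩ B| / |A| > 2/5 — false.
(b) alice: |A| = 8, |A ∩ B| = 5; needs |A ∖ B| = 4 — false.
(c) dave: |A| = 5, |A ∩ B| = 3; needs |A ∩ B| ≤ 2 — false.
(d) carol: |A| = 5, |A ∩ B| = 2; needs |A ∩ B| ≥ |A ∖ B| — false.
(e) bob: |A| = 7, |A ∩ B| = 6; needs A ⊆ B, i.e. every element of A is in B (|A ∖ B| = 0) — false.

0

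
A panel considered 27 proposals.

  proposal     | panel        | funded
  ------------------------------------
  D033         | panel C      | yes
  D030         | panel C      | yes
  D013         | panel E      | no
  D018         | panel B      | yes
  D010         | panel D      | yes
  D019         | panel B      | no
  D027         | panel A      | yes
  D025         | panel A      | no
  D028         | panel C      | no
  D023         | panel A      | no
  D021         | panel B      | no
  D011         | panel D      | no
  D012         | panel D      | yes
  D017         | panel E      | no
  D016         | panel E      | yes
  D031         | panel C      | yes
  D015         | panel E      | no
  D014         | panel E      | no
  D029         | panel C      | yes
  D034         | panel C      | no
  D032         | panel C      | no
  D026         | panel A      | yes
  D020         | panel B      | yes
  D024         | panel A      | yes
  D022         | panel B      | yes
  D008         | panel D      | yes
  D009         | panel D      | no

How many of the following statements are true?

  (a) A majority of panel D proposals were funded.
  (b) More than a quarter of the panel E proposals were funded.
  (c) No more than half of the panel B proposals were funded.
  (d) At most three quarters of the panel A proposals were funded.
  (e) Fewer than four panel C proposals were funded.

2

(a) panel D: |A| = 5, |A ∩ B| = 3; needs |A ∩ B| > |A ∖ B| — true.
(b) panel E: |A| = 5, |A ∩ B| = 1; needs |A ∩ B| / |A| > 1/4 — false.
(c) panel B: |A| = 5, |A ∩ B| = 3; needs |A ∩ B| ≤ |A ∖ B| — false.
(d) panel A: |A| = 5, |A ∩ B| = 3; needs |A ∩ B| / |A| ≤ 3/4 — true.
(e) panel C: |A| = 7, |A ∩ B| = 4; needs |A ∩ B| < 4 — false.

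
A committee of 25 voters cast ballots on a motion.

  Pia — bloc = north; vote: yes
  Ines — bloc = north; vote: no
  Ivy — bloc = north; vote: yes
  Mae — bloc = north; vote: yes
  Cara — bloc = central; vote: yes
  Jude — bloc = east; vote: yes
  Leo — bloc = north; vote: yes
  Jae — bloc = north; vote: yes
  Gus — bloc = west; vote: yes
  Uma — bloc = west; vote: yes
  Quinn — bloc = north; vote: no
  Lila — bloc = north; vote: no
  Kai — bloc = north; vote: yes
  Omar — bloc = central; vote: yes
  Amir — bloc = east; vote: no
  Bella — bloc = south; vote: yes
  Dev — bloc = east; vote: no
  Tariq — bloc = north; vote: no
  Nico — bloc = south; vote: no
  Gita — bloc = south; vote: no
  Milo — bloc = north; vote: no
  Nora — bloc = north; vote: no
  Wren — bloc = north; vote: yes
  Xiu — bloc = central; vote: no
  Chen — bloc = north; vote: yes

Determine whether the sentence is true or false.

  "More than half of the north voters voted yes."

Truth condition: |A ∩ B| > |A ∖ B|.
A (the restrictor) = {Pia, Ines, Ivy, Mae, Leo, Jae, Quinn, Lila, Kai, Tariq, Milo, Nora, Wren, Chen}, |A| = 14.
A ∩ B = {Pia, Ivy, Mae, Leo, Jae, Kai, Wren, Chen}, so |A ∩ B| = 8.
A ∖ B = {Ines, Quinn, Lila, Tariq, Milo, Nora}, so |A ∖ B| = 6.
8 > 6, so the statement is true.

True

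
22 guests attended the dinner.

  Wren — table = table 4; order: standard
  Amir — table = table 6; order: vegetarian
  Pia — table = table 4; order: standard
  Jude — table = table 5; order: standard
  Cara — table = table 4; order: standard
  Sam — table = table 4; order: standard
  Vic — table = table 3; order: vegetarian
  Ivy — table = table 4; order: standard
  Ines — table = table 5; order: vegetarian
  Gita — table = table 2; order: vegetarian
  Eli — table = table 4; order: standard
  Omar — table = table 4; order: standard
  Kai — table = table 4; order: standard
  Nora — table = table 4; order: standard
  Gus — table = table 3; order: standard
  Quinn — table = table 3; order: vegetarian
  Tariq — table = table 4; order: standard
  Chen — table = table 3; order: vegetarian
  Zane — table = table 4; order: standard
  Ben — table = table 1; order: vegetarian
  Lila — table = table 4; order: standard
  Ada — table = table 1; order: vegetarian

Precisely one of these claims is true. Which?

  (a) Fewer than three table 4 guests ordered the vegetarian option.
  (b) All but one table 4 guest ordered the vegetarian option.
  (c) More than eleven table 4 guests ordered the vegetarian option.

|A| = 12, |A ∩ B| = 0, |A ∖ B| = 12.
(a) requires |A ∩ B| < 3: true.
(b) requires |A ∖ B| = 1: false.
(c) requires |A ∩ B| > 11: false.

(a)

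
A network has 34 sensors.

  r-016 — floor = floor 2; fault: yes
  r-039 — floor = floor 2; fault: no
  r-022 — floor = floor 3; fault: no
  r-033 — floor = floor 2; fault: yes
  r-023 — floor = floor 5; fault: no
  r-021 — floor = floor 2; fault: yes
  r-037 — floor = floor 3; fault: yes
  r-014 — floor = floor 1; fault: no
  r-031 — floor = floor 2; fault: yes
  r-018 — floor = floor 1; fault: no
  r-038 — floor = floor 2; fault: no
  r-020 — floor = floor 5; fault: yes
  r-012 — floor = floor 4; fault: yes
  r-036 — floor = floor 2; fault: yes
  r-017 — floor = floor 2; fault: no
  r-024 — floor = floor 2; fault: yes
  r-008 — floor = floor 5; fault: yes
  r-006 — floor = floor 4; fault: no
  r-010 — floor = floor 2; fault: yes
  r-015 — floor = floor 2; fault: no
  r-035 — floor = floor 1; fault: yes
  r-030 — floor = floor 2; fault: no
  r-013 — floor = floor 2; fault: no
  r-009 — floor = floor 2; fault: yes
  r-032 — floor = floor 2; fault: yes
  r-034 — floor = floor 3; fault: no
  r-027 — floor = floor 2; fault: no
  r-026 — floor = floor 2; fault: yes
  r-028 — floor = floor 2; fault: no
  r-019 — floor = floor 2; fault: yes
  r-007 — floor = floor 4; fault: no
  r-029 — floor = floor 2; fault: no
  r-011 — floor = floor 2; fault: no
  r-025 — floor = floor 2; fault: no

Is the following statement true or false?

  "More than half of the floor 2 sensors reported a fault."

'More than half of the floor 2 sensors reported a fault' holds iff |A ∩ B| > |A ∖ B|.
|A| = 22, |A ∩ B| = 11, |A ∖ B| = 11.
11 = 11, so the statement is false.

False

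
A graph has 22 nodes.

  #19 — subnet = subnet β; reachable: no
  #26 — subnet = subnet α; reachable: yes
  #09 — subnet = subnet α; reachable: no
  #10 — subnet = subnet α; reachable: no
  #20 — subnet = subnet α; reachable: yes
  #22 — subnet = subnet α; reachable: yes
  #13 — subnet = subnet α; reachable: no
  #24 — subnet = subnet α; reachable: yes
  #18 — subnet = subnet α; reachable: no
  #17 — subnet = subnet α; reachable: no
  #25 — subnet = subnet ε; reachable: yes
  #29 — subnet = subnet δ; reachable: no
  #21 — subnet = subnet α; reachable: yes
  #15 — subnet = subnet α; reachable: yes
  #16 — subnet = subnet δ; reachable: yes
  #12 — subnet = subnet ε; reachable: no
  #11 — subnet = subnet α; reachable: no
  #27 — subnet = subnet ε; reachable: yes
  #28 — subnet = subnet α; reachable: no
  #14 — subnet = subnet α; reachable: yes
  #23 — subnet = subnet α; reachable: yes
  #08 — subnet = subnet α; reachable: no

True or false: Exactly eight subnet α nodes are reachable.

True

The determiner here denotes the relation: |A ∩ B| = 8.
|A| = 16, |A ∩ B| = 8, |A ∖ B| = 8.
|A ∩ B| = 8, so the statement is true.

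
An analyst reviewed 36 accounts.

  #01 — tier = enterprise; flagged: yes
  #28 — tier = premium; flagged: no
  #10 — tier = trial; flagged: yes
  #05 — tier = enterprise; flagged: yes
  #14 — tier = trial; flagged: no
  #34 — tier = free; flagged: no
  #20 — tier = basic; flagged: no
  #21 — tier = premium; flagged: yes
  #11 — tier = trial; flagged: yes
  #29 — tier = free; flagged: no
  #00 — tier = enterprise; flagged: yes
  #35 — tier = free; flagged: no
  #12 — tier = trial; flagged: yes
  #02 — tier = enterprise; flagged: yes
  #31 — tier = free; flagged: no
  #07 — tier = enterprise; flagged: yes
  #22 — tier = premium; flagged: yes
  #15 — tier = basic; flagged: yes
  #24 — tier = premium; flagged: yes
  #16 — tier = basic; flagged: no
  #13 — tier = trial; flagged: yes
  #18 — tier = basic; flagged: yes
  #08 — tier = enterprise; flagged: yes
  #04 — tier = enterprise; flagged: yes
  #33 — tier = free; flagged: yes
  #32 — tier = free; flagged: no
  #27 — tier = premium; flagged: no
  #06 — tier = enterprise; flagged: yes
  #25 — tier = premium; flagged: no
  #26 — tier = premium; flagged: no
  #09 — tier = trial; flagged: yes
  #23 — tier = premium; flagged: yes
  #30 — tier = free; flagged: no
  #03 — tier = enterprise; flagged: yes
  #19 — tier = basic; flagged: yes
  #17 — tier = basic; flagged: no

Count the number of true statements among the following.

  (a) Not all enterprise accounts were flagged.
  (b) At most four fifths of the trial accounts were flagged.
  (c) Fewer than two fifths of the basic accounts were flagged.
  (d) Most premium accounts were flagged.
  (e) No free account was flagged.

0

(a) enterprise: |A| = 9, |A ∩ B| = 9; needs A ⊄ B (|A ∖ B| ≥ 1) — false.
(b) trial: |A| = 6, |A ∩ B| = 5; needs |A ∩ B| / |A| ≤ 4/5 — false.
(c) basic: |A| = 6, |A ∩ B| = 3; needs |A ∩ B| / |A| < 2/5 — false.
(d) premium: |A| = 8, |A ∩ B| = 4; needs |A ∩ B| > |A ∖ B| — false.
(e) free: |A| = 7, |A ∩ B| = 1; needs A ∩ B = ∅ (|A ∩ B| = 0) — false.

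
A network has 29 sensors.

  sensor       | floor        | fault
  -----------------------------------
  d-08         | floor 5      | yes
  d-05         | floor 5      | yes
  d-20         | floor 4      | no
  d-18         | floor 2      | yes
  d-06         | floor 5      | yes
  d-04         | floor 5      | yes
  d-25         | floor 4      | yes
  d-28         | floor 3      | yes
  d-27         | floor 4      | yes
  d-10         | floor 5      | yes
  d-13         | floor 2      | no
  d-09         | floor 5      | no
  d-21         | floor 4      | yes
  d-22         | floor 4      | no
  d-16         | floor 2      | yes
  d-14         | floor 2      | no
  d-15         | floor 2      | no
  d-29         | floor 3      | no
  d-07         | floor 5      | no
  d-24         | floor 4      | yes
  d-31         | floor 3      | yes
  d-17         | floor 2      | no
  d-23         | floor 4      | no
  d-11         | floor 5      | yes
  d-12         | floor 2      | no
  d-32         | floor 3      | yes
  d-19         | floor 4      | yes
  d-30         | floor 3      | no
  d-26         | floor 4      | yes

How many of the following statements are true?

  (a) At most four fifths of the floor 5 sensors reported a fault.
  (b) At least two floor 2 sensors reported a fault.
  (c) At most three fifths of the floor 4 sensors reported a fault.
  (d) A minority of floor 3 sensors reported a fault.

(a) floor 5: |A| = 8, |A ∩ B| = 6; needs |A ∩ B| / |A| ≤ 4/5 — true.
(b) floor 2: |A| = 7, |A ∩ B| = 2; needs |A ∩ B| ≥ 2 — true.
(c) floor 4: |A| = 9, |A ∩ B| = 6; needs |A ∩ B| / |A| ≤ 3/5 — false.
(d) floor 3: |A| = 5, |A ∩ B| = 3; needs |A ∩ B| < |A ∖ B| — false.

2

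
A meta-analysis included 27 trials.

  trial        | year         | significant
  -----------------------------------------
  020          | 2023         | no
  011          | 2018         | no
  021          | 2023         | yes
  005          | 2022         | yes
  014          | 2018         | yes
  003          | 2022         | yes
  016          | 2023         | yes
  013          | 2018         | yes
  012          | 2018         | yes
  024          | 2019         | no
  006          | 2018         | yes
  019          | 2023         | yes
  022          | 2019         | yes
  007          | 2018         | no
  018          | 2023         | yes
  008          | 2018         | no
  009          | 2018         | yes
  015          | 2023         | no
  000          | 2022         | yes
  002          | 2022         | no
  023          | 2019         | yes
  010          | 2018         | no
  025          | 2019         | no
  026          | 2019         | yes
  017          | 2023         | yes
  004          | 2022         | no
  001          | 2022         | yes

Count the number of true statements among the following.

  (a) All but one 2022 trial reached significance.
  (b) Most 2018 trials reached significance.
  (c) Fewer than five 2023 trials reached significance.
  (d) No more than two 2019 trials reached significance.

(a) 2022: |A| = 6, |A ∩ B| = 4; needs |A ∖ B| = 1 — false.
(b) 2018: |A| = 9, |A ∩ B| = 5; needs |A ∩ B| > |A ∖ B| — true.
(c) 2023: |A| = 7, |A ∩ B| = 5; needs |A ∩ B| < 5 — false.
(d) 2019: |A| = 5, |A ∩ B| = 3; needs |A ∩ B| ≤ 2 — false.

1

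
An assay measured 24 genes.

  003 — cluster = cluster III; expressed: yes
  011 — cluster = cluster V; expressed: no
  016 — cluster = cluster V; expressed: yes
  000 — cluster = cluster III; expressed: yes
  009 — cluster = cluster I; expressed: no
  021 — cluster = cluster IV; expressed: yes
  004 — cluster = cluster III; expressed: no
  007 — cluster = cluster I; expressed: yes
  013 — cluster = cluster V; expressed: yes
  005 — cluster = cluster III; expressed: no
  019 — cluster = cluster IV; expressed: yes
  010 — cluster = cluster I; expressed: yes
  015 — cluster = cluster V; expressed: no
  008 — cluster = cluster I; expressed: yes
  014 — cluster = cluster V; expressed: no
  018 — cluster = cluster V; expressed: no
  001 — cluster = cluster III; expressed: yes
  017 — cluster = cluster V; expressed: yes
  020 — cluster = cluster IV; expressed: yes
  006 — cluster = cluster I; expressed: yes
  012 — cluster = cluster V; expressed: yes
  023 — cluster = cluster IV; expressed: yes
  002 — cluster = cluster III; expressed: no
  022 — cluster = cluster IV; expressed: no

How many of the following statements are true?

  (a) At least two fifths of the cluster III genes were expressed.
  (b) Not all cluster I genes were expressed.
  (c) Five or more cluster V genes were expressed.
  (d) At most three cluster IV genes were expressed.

2

(a) cluster III: |A| = 6, |A ∩ B| = 3; needs |A ∩ B| / |A| ≥ 2/5 — true.
(b) cluster I: |A| = 5, |A ∩ B| = 4; needs A ⊄ B (|A ∖ B| ≥ 1) — true.
(c) cluster V: |A| = 8, |A ∩ B| = 4; needs |A ∩ B| ≥ 5 — false.
(d) cluster IV: |A| = 5, |A ∩ B| = 4; needs |A ∩ B| ≤ 3 — false.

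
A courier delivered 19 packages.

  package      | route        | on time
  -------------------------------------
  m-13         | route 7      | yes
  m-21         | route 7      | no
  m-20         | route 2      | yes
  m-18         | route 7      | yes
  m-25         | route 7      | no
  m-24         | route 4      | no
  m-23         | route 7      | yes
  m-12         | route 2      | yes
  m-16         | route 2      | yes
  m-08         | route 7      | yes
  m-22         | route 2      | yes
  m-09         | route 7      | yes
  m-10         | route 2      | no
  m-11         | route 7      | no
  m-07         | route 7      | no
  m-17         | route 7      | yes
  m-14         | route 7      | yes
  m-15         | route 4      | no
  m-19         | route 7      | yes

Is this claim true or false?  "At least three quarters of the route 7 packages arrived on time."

'At least three quarters of the route 7 packages arrived on time' holds iff |A ∩ B| / |A| ≥ 3/4.
A (the restrictor) = {m-13, m-21, m-18, m-25, m-23, m-08, m-09, m-11, m-07, m-17, m-14, m-19}, |A| = 12.
A ∩ B = {m-13, m-18, m-23, m-08, m-09, m-17, m-14, m-19}, so |A ∩ B| = 8.
A ∖ B = {m-21, m-25, m-11, m-07}, so |A ∖ B| = 4.
|A ∩ B|/|A| = 8/12, so the statement is false.

False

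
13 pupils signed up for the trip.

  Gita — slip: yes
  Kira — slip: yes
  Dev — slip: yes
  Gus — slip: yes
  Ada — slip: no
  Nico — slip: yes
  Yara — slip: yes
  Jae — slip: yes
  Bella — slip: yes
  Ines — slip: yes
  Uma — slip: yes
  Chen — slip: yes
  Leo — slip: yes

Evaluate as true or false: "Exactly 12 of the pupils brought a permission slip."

True

Truth condition: |A ∩ B| = 12.
A (the restrictor) = {Gita, Kira, Dev, Gus, Ada, Nico, Yara, Jae, Bella, Ines, Uma, Chen, Leo}, |A| = 13.
A ∩ B = {Gita, Kira, Dev, Gus, Nico, Yara, Jae, Bella, Ines, Uma, Chen, Leo}, so |A ∩ B| = 12.
|A ∩ B| = 12, so the statement is true.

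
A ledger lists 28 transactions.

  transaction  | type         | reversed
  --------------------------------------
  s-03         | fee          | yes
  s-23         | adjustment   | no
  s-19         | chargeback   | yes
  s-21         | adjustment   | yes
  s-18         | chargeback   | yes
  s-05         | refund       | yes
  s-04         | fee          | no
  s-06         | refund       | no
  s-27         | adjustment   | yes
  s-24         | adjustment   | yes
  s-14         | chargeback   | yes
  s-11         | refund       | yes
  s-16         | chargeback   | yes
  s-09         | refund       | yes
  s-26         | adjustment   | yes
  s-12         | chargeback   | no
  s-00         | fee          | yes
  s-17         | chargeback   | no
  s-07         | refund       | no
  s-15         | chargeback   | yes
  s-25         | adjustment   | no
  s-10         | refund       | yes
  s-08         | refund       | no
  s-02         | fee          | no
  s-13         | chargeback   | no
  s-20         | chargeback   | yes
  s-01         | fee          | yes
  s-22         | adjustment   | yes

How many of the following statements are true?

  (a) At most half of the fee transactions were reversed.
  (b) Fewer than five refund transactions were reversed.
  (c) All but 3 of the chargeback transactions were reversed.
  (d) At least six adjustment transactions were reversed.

(a) fee: |A| = 5, |A ∩ B| = 3; needs |A ∩ B| ≤ |A ∖ B| — false.
(b) refund: |A| = 7, |A ∩ B| = 4; needs |A ∩ B| < 5 — true.
(c) chargeback: |A| = 9, |A ∩ B| = 6; needs |A ∖ B| = 3 — true.
(d) adjustment: |A| = 7, |A ∩ B| = 5; needs |A ∩ B| ≥ 6 — false.

2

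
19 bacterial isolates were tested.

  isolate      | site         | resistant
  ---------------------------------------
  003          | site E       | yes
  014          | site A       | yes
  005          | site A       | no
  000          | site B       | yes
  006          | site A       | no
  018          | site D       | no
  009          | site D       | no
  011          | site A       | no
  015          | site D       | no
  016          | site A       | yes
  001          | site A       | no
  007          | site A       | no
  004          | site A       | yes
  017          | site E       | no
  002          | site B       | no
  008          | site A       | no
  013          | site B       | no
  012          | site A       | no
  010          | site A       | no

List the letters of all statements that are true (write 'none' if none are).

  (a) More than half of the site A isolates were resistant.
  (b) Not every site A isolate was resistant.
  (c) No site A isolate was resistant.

|A| = 11, |A ∩ B| = 3, |A ∖ B| = 8.
(a) |A ∩ B| > |A ∖ B|: fails.
(b) A ⊄ B (|A ∖ B| ≥ 1): holds.
(c) A ∩ B = ∅ (|A ∩ B| = 0): fails.

(b)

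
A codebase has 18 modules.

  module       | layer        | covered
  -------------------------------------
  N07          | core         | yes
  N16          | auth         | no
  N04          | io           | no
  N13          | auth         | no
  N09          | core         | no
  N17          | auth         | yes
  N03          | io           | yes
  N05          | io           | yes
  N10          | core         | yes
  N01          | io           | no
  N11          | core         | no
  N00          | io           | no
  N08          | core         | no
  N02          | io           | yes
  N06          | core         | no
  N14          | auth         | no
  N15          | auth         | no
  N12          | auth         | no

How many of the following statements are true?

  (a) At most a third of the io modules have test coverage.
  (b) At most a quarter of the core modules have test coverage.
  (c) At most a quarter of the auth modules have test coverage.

(a) io: |A| = 6, |A ∩ B| = 3; needs |A ∩ B| / |A| ≤ 1/3 — false.
(b) core: |A| = 6, |A ∩ B| = 2; needs |A ∩ B| / |A| ≤ 1/4 — false.
(c) auth: |A| = 6, |A ∩ B| = 1; needs |A ∩ B| / |A| ≤ 1/4 — true.

1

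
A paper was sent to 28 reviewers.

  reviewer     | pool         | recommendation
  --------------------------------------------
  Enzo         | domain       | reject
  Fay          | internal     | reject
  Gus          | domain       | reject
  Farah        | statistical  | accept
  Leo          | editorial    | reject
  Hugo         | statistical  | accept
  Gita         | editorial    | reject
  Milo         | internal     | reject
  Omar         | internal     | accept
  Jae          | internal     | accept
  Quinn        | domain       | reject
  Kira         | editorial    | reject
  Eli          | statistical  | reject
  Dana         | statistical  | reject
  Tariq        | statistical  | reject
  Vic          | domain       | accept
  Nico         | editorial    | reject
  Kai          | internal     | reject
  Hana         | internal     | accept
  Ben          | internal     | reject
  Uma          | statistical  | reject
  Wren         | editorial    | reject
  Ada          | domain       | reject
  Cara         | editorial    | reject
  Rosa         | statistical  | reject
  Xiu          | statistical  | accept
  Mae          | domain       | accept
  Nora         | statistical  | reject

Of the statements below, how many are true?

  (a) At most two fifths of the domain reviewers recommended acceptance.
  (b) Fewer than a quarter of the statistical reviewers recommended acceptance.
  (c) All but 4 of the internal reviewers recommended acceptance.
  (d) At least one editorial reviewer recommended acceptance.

2

(a) domain: |A| = 6, |A ∩ B| = 2; needs |A ∩ B| / |A| ≤ 2/5 — true.
(b) statistical: |A| = 9, |A ∩ B| = 3; needs |A ∩ B| / |A| < 1/4 — false.
(c) internal: |A| = 7, |A ∩ B| = 3; needs |A ∖ B| = 4 — true.
(d) editorial: |A| = 6, |A ∩ B| = 0; needs A ∩ B ≠ ∅ (|A ∩ B| ≥ 1) — false.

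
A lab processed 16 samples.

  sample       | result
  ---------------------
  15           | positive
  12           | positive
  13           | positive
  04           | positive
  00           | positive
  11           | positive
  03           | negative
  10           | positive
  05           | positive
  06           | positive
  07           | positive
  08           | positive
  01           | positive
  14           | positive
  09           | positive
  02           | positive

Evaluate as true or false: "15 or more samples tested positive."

True

'15 or more samples tested positive' holds iff |A ∩ B| ≥ 15.
|A| = 16, |A ∩ B| = 15, |A ∖ B| = 1.
|A ∩ B| = 15, so the statement is true.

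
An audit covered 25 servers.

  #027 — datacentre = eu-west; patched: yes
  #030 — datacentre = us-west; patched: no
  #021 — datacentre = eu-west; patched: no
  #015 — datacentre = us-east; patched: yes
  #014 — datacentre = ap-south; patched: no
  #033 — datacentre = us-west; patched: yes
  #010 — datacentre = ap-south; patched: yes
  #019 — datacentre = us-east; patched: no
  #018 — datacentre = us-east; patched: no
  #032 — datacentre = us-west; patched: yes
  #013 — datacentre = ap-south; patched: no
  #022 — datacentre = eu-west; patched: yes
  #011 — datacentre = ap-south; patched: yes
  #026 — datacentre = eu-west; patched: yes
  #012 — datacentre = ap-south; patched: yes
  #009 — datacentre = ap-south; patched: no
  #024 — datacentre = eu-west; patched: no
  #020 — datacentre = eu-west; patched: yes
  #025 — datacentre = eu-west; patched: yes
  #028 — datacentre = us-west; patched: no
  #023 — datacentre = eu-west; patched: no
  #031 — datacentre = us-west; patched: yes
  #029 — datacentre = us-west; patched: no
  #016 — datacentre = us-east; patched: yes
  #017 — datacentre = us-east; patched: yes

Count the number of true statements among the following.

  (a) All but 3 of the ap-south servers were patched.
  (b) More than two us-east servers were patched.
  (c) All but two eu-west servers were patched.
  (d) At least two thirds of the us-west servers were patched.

(a) ap-south: |A| = 6, |A ∩ B| = 3; needs |A ∖ B| = 3 — true.
(b) us-east: |A| = 5, |A ∩ B| = 3; needs |A ∩ B| > 2 — true.
(c) eu-west: |A| = 8, |A ∩ B| = 5; needs |A ∖ B| = 2 — false.
(d) us-west: |A| = 6, |A ∩ B| = 3; needs |A ∩ B| / |A| ≥ 2/3 — false.

2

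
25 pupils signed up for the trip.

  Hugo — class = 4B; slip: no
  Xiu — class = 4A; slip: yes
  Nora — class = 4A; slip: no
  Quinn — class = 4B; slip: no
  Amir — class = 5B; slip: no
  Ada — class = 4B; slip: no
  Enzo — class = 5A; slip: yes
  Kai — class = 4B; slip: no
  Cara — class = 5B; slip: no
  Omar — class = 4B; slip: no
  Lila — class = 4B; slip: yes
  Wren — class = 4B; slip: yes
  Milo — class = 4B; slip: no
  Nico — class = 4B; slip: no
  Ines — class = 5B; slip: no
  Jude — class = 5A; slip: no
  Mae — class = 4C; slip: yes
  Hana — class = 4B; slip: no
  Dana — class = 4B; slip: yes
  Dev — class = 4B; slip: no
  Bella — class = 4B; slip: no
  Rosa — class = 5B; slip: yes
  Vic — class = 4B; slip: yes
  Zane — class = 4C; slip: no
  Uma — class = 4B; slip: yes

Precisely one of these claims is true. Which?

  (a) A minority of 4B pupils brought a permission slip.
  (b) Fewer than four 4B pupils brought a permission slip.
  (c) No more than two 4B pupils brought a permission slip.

(a)

|A| = 15, |A ∩ B| = 5, |A ∖ B| = 10.
(a) requires |A ∩ B| < |A ∖ B|: true.
(b) requires |A ∩ B| < 4: false.
(c) requires |A ∩ B| ≤ 2: false.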